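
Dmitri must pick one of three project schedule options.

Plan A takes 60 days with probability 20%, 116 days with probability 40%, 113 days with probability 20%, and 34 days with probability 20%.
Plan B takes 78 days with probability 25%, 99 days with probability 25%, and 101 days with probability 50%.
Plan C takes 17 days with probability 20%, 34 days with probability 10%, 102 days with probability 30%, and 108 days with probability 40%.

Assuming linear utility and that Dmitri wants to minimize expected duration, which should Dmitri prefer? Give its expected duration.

Plan C (80.6 days)

Plan A = 0.2 × 60 + 0.4 × 116 + 0.2 × 113 + 0.2 × 34 = 12 + 46.4 + 22.6 + 6.8 = 87.8
Plan B = 0.25 × 78 + 0.25 × 99 + 0.5 × 101 = 19.5 + 24.75 + 50.5 = 94.75
Plan C = 0.2 × 17 + 0.1 × 34 + 0.3 × 102 + 0.4 × 108 = 3.4 + 3.4 + 30.6 + 43.2 = 80.6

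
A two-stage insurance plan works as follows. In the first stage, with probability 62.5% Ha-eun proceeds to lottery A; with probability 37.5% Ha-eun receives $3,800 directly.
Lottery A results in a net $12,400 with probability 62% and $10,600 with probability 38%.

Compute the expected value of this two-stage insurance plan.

EV(A) = 0.62 × 12400 + 0.38 × 10600 = 7688 + 4028 = 11716
Branch B: 3800 (certain)
Overall = 0.625 × 11716 + 0.375 × 3800 = 7322.5 + 1425 = 8747.5

$8,747.50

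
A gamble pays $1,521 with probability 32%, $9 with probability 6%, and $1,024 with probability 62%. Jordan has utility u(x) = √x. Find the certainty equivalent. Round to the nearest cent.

E[u] = 0.32·√1521 + 0.06·√9 + 0.62·√1024 = 0.32·39 + 0.06·3 + 0.62·32 = 32.5
CE = (32.5)² = 1056.25

$1,056.25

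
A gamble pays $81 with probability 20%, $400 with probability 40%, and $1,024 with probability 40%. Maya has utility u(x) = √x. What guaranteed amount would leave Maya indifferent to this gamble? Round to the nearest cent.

E[u] = 0.2·√81 + 0.4·√400 + 0.4·√1024 = 0.2·9 + 0.4·20 + 0.4·32 = 22.6
CE = (22.6)² = 510.76

$510.76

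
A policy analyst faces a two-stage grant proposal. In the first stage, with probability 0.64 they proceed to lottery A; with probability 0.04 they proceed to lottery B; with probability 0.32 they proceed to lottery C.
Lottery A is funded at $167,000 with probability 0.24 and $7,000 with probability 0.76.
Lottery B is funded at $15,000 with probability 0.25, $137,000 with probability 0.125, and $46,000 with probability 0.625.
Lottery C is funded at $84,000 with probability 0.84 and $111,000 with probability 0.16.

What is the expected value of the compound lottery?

EV(A) = 0.24 × 167000 + 0.76 × 7000 = 40080 + 5320 = 45400
EV(B) = 0.25 × 15000 + 0.125 × 137000 + 0.625 × 46000 = 3750 + 17125 + 28750 = 49625
EV(C) = 0.84 × 84000 + 0.16 × 111000 = 70560 + 17760 = 88320
Overall = 0.64 × 45400 + 0.04 × 49625 + 0.32 × 88320 = 29056 + 1985 + 28262.4 = 59303.4

$59,303.40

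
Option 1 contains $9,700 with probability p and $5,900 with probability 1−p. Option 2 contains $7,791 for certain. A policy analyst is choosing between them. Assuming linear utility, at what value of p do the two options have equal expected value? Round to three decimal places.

p = 0.498

p·9700 + (1−p)·5900 = 7791
3800p + 5900 = 7791
p = (7791 − 5900) / 3800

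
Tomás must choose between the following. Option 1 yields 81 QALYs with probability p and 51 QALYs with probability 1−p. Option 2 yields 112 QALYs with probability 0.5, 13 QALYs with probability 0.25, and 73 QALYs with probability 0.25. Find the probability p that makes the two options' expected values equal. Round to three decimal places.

p = 0.883

EV(Option 2) = 0.5 × 112 + 0.25 × 13 + 0.25 × 73 = 56 + 3.25 + 18.25 = 77.5
p·81 + (1−p)·51 = 77.5
30p + 51 = 77.5
p = (77.5 − 51) / 30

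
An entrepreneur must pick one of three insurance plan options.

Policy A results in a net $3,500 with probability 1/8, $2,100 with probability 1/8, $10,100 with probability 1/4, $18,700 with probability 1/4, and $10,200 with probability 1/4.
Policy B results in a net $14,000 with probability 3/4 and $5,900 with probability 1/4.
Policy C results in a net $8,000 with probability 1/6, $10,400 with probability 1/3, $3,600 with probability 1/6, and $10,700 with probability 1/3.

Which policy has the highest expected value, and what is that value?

Policy A = 1/8 × 3500 + 1/8 × 2100 + 1/4 × 10100 + 1/4 × 18700 + 1/4 × 10200 = 437.5 + 262.5 + 2525 + 4675 + 2550 = 10450
Policy B = 3/4 × 14000 + 1/4 × 5900 = 10500 + 1475 = 11975
Policy C = 1/6 × 8000 + 1/3 × 10400 + 1/6 × 3600 + 1/3 × 10700 = 1333.3333 + 3466.6667 + 600 + 3566.6667 = 8966.6667

Policy B ($11,975)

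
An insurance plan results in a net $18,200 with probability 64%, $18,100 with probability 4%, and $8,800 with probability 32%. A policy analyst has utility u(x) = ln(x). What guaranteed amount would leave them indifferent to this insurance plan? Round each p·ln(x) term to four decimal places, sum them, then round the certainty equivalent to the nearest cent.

E[u] = 0.64·ln(18200) + 0.04·ln(18100) + 0.32·ln(8800) = 6.2779 + 0.3921 + 2.9064 = 9.5764
CE = e^9.5764 ≈ 14420.41

$14,420.41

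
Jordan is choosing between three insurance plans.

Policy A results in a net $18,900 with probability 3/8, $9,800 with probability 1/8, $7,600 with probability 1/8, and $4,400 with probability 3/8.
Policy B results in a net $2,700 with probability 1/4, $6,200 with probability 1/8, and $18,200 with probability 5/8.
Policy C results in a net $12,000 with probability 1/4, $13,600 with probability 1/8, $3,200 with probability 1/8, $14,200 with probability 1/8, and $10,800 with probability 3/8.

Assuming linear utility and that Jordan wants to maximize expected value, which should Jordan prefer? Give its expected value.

Policy A = 3/8 × 18900 + 1/8 × 9800 + 1/8 × 7600 + 3/8 × 4400 = 7087.5 + 1225 + 950 + 1650 = 10912.5
Policy B = 1/4 × 2700 + 1/8 × 6200 + 5/8 × 18200 = 675 + 775 + 11375 = 12825
Policy C = 1/4 × 12000 + 1/8 × 13600 + 1/8 × 3200 + 1/8 × 14200 + 3/8 × 10800 = 3000 + 1700 + 400 + 1775 + 4050 = 10925

Policy B ($12,825)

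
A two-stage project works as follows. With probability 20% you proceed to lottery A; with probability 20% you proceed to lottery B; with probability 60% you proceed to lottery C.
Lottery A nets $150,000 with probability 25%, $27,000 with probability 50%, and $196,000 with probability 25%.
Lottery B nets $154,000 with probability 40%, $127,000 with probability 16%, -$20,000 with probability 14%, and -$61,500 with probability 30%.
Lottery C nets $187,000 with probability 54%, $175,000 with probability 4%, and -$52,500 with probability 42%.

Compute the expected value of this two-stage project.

EV(A) = 0.25 × 150000 + 0.5 × 27000 + 0.25 × 196000 = 37500 + 13500 + 49000 = 100000
EV(B) = 0.4 × 154000 + 0.16 × 127000 + 0.14 × (-20000) + 0.3 × (-61500) = 61600 + 20320 − 2800 − 18450 = 60670
EV(C) = 0.54 × 187000 + 0.04 × 175000 + 0.42 × (-52500) = 100980 + 7000 − 22050 = 85930
Overall = 0.2 × 100000 + 0.2 × 60670 + 0.6 × 85930 = 20000 + 12134 + 51558 = 83692

$83,692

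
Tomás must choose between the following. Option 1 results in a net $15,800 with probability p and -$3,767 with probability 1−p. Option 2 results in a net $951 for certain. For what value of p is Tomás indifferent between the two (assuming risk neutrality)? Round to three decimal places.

p·15800 + (1−p)·(-3767) = 951
19567p − 3767 = 951
p = (951 + 3767) / 19567

p = 0.241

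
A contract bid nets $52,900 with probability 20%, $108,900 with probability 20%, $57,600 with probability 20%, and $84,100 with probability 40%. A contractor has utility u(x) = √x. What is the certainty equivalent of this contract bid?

$76,176

E[u] = 0.2·√52900 + 0.2·√108900 + 0.2·√57600 + 0.4·√84100 = 0.2·230 + 0.2·330 + 0.2·240 + 0.4·290 = 276
CE = (276)² = 76176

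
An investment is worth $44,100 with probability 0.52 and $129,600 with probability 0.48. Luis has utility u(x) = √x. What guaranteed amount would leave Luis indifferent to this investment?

$79,524

E[u] = 0.52·√44100 + 0.48·√129600 = 0.52·210 + 0.48·360 = 282
CE = (282)² = 79524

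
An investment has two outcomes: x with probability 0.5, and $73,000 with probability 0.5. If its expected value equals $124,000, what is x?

0.5·x + 0.5·73000 = 124000
0.5·x = 124000 − 36500 = 87500
x = 87500 / 0.5 = 175000

x = $175,000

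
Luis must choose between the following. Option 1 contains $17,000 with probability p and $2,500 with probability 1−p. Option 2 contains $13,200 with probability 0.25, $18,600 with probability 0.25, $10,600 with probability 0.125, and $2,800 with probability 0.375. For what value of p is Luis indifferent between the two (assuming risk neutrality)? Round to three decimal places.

p = 0.540

EV(Option 2) = 0.25 × 13200 + 0.25 × 18600 + 0.125 × 10600 + 0.375 × 2800 = 3300 + 4650 + 1325 + 1050 = 10325
p·17000 + (1−p)·2500 = 10325
14500p + 2500 = 10325
p = (10325 − 2500) / 14500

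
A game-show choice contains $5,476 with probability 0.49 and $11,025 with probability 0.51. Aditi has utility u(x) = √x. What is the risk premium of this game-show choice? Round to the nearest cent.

$240.15

E[u] = 0.49·√5476 + 0.51·√11025 = 0.49·74 + 0.51·105 = 89.81
CE = (89.81)² = 8065.8361
Risk premium = EV − CE = 8305.99 − 8065.8361 = 240.1539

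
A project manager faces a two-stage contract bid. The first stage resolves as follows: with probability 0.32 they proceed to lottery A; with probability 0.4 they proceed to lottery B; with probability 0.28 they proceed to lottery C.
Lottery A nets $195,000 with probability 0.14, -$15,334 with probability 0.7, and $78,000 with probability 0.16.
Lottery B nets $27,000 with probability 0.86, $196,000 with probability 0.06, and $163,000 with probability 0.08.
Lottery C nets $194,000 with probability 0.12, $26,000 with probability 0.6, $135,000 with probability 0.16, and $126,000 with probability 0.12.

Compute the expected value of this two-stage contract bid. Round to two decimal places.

$49,670.78

EV(A) = 0.14 × 195000 + 0.7 × (-15334) + 0.16 × 78000 = 27300 − 10733.8 + 12480 = 29046.2
EV(B) = 0.86 × 27000 + 0.06 × 196000 + 0.08 × 163000 = 23220 + 11760 + 13040 = 48020
EV(C) = 0.12 × 194000 + 0.6 × 26000 + 0.16 × 135000 + 0.12 × 126000 = 23280 + 15600 + 21600 + 15120 = 75600
Overall = 0.32 × 29046.2 + 0.4 × 48020 + 0.28 × 75600 = 9294.784 + 19208 + 21168 = 49670.784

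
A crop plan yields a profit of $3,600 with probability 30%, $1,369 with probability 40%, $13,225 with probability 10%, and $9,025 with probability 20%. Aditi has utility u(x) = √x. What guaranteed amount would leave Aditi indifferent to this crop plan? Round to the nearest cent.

E[u] = 0.3·√3600 + 0.4·√1369 + 0.1·√13225 + 0.2·√9025 = 0.3·60 + 0.4·37 + 0.1·115 + 0.2·95 = 63.3
CE = (63.3)² = 4006.89

$4,006.89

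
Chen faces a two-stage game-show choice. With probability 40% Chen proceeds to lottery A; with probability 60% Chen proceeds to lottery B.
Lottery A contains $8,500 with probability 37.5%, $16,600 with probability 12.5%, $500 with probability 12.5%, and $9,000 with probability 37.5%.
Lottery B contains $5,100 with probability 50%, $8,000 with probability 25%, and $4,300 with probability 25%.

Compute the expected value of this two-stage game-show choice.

EV(A) = 0.375 × 8500 + 0.125 × 16600 + 0.125 × 500 + 0.375 × 9000 = 3187.5 + 2075 + 62.5 + 3375 = 8700
EV(B) = 0.5 × 5100 + 0.25 × 8000 + 0.25 × 4300 = 2550 + 2000 + 1075 = 5625
Overall = 0.4 × 8700 + 0.6 × 5625 = 3480 + 3375 = 6855

$6,855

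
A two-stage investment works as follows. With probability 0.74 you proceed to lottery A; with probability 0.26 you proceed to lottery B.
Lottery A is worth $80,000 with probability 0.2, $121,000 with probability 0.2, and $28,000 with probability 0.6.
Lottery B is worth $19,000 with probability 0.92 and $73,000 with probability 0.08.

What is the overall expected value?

EV(A) = 0.2 × 80000 + 0.2 × 121000 + 0.6 × 28000 = 16000 + 24200 + 16800 = 57000
EV(B) = 0.92 × 19000 + 0.08 × 73000 = 17480 + 5840 = 23320
Overall = 0.74 × 57000 + 0.26 × 23320 = 42180 + 6063.2 = 48243.2

$48,243.20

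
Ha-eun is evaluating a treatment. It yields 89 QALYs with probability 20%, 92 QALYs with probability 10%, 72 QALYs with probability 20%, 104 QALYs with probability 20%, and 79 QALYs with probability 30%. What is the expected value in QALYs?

85.9 QALYs

EV = 0.2 × 89 + 0.1 × 92 + 0.2 × 72 + 0.2 × 104 + 0.3 × 79 = 17.8 + 9.2 + 14.4 + 20.8 + 23.7 = 85.9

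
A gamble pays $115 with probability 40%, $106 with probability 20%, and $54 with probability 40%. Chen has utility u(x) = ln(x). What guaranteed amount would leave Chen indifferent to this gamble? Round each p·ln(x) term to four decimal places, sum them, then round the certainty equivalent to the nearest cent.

E[u] = 0.4·ln(115) + 0.2·ln(106) + 0.4·ln(54) = 1.8980 + 0.9327 + 1.5956 = 4.4263
CE = e^4.4263 ≈ 83.62

$83.62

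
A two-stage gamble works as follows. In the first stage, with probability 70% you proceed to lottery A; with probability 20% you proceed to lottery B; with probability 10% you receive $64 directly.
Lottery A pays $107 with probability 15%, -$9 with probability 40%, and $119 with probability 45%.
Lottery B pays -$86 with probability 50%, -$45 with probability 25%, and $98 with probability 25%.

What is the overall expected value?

EV(A) = 0.15 × 107 + 0.4 × (-9) + 0.45 × 119 = 16.05 − 3.6 + 53.55 = 66
EV(B) = 0.5 × (-86) + 0.25 × (-45) + 0.25 × 98 = -43 − 11.25 + 24.5 = -29.75
Branch C: 64 (certain)
Overall = 0.7 × 66 + 0.2 × (-29.75) + 0.1 × 64 = 46.2 − 5.95 + 6.4 = 46.65

$46.65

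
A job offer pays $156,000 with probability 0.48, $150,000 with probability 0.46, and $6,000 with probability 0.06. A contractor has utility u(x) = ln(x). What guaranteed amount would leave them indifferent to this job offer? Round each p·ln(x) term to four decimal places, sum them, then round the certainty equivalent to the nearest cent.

$126,020.52

E[u] = 0.48·ln(156000) + 0.46·ln(150000) + 0.06·ln(6000) = 5.7397 + 5.4825 + 0.5220 = 11.7442
CE = e^11.7442 ≈ 126020.52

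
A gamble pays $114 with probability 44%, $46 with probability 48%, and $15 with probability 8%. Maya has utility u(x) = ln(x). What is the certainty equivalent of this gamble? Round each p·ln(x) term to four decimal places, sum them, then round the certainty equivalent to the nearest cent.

E[u] = 0.44·ln(114) + 0.48·ln(46) + 0.08·ln(15) = 2.0839 + 1.8377 + 0.2166 = 4.1382
CE = e^4.1382 ≈ 62.69

$62.69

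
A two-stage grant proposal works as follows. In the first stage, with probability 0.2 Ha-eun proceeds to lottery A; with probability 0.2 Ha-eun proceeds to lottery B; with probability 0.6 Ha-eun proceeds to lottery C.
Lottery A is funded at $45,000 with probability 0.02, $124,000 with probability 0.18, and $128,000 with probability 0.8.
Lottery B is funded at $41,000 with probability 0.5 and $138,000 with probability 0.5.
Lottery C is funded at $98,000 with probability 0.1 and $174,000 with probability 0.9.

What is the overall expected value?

$142,864

EV(A) = 0.02 × 45000 + 0.18 × 124000 + 0.8 × 128000 = 900 + 22320 + 102400 = 125620
EV(B) = 0.5 × 41000 + 0.5 × 138000 = 20500 + 69000 = 89500
EV(C) = 0.1 × 98000 + 0.9 × 174000 = 9800 + 156600 = 166400
Overall = 0.2 × 125620 + 0.2 × 89500 + 0.6 × 166400 = 25124 + 17900 + 99840 = 142864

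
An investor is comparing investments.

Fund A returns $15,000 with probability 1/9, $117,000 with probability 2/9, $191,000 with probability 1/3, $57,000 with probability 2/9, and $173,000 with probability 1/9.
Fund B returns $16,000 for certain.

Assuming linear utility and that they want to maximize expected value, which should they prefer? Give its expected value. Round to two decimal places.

Fund A = 1/9 × 15000 + 2/9 × 117000 + 1/3 × 191000 + 2/9 × 57000 + 1/9 × 173000 = 1666.6667 + 26000 + 63666.6667 + 12666.6667 + 19222.2222 = 123222.2222
Fund B: 16000 (certain)

Fund A ($123,222.22)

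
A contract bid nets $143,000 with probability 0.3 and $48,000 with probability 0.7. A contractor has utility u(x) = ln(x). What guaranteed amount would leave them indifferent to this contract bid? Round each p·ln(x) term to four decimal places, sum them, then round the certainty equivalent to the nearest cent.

E[u] = 0.3·ln(143000) + 0.7·ln(48000) = 3.5612 + 7.5453 = 11.1065
CE = e^11.1065 ≈ 66602.67

$66,602.67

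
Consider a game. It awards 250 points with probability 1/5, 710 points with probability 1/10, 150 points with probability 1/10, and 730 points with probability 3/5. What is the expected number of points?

EV = 1/5 × 250 + 1/10 × 710 + 1/10 × 150 + 3/5 × 730 = 50 + 71 + 15 + 438 = 574

574 points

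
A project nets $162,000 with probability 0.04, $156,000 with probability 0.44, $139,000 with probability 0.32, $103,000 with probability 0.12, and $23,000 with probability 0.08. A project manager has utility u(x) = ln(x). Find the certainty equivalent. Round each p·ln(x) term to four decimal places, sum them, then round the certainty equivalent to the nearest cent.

E[u] = 0.04·ln(162000) + 0.44·ln(156000) + 0.32·ln(139000) + 0.12·ln(103000) + 0.08·ln(23000) = 0.4798 + 5.2613 + 3.7895 + 1.3851 + 0.8035 = 11.7192
CE = e^11.7192 ≈ 122909.06

$122,909.06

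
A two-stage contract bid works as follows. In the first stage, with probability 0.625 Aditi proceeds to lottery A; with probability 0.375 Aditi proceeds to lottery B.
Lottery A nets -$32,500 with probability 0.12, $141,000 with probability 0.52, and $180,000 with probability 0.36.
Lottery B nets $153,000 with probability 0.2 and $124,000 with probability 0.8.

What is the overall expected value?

$132,562.50

EV(A) = 0.12 × (-32500) + 0.52 × 141000 + 0.36 × 180000 = -3900 + 73320 + 64800 = 134220
EV(B) = 0.2 × 153000 + 0.8 × 124000 = 30600 + 99200 = 129800
Overall = 0.625 × 134220 + 0.375 × 129800 = 83887.5 + 48675 = 132562.5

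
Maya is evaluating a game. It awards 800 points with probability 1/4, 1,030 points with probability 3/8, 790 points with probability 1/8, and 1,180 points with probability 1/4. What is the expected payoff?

EV = 1/4 × 800 + 3/8 × 1030 + 1/8 × 790 + 1/4 × 1180 = 200 + 386.25 + 98.75 + 295 = 980

980 points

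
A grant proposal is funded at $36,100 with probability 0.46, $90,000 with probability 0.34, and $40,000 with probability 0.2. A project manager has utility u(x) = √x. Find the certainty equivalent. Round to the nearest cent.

$52,624.36

E[u] = 0.46·√36100 + 0.34·√90000 + 0.2·√40000 = 0.46·190 + 0.34·300 + 0.2·200 = 229.4
CE = (229.4)² = 52624.36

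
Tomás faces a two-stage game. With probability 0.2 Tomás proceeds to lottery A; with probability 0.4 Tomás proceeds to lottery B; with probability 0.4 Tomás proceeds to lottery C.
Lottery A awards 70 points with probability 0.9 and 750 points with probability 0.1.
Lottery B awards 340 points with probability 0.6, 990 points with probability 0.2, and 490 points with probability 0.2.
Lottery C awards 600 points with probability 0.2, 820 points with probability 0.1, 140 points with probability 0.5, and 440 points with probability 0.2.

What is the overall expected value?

EV(A) = 0.9 × 70 + 0.1 × 750 = 63 + 75 = 138
EV(B) = 0.6 × 340 + 0.2 × 990 + 0.2 × 490 = 204 + 198 + 98 = 500
EV(C) = 0.2 × 600 + 0.1 × 820 + 0.5 × 140 + 0.2 × 440 = 120 + 82 + 70 + 88 = 360
Overall = 0.2 × 138 + 0.4 × 500 + 0.4 × 360 = 27.6 + 200 + 144 = 371.6

371.6 points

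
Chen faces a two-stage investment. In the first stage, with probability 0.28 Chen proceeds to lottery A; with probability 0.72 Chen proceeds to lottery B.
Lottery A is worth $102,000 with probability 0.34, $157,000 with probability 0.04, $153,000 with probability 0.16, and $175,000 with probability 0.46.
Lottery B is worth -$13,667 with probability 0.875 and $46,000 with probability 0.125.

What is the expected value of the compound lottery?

$36,392.99

EV(A) = 0.34 × 102000 + 0.04 × 157000 + 0.16 × 153000 + 0.46 × 175000 = 34680 + 6280 + 24480 + 80500 = 145940
EV(B) = 0.875 × (-13667) + 0.125 × 46000 = -11958.625 + 5750 = -6208.625
Overall = 0.28 × 145940 + 0.72 × (-6208.625) = 40863.2 − 4470.21 = 36392.99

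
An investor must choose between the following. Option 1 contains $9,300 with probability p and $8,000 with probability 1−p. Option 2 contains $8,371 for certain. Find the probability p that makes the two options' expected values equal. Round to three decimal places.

p = 0.285

p·9300 + (1−p)·8000 = 8371
1300p + 8000 = 8371
p = (8371 − 8000) / 1300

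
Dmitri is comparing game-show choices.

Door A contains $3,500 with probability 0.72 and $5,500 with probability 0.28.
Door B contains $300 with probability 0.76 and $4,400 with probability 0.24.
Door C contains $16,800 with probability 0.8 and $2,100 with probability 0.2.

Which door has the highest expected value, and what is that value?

Door C ($13,860)

Door A = 0.72 × 3500 + 0.28 × 5500 = 2520 + 1540 = 4060
Door B = 0.76 × 300 + 0.24 × 4400 = 228 + 1056 = 1284
Door C = 0.8 × 16800 + 0.2 × 2100 = 13440 + 420 = 13860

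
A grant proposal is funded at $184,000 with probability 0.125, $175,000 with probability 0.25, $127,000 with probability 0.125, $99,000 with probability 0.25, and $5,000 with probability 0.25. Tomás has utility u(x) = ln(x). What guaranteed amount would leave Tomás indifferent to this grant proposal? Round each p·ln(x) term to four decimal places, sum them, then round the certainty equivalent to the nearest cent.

$60,318.85

E[u] = 0.125·ln(184000) + 0.25·ln(175000) + 0.125·ln(127000) + 0.25·ln(99000) + 0.25·ln(5000) = 1.5153 + 3.0181 + 1.4690 + 2.8757 + 2.1293 = 11.0074
CE = e^11.0074 ≈ 60318.85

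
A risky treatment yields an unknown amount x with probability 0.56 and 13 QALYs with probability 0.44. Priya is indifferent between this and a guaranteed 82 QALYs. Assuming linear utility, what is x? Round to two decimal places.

x = 136.21 QALYs

0.56·x + 0.44·13 = 82
0.56·x = 82 − 5.72 = 76.28
x = 76.28 / 0.56 = 136.2143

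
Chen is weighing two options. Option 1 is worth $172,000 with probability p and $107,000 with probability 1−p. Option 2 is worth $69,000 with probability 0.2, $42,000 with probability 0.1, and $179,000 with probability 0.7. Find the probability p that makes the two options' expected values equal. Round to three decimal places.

p = 0.558

EV(Option 2) = 0.2 × 69000 + 0.1 × 42000 + 0.7 × 179000 = 13800 + 4200 + 125300 = 143300
p·172000 + (1−p)·107000 = 143300
65000p + 107000 = 143300
p = (143300 − 107000) / 65000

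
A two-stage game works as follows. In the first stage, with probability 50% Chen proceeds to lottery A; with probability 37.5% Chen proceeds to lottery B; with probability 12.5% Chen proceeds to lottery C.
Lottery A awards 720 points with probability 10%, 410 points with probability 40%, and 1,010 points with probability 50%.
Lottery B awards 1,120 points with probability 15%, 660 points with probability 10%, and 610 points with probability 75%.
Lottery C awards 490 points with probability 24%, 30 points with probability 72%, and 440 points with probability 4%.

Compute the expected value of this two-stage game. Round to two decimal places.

649.41 points

EV(A) = 0.1 × 720 + 0.4 × 410 + 0.5 × 1010 = 72 + 164 + 505 = 741
EV(B) = 0.15 × 1120 + 0.1 × 660 + 0.75 × 610 = 168 + 66 + 457.5 = 691.5
EV(C) = 0.24 × 490 + 0.72 × 30 + 0.04 × 440 = 117.6 + 21.6 + 17.6 = 156.8
Overall = 0.5 × 741 + 0.375 × 691.5 + 0.125 × 156.8 = 370.5 + 259.3125 + 19.6 = 649.4125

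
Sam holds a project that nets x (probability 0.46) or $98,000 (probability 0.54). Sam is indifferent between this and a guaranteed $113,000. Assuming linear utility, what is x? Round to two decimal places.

0.46·x + 0.54·98000 = 113000
0.46·x = 113000 − 52920 = 60080
x = 60080 / 0.46 = 130608.6957

x = $130,608.70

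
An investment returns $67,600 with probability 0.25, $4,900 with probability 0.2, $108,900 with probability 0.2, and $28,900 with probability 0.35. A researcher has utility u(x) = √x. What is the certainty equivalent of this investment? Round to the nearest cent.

E[u] = 0.25·√67600 + 0.2·√4900 + 0.2·√108900 + 0.35·√28900 = 0.25·260 + 0.2·70 + 0.2·330 + 0.35·170 = 204.5
CE = (204.5)² = 41820.25

$41,820.25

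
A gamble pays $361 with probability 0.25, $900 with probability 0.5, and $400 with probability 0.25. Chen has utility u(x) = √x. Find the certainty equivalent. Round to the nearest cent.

E[u] = 0.25·√361 + 0.5·√900 + 0.25·√400 = 0.25·19 + 0.5·30 + 0.25·20 = 24.75
CE = (24.75)² = 612.5625

$612.56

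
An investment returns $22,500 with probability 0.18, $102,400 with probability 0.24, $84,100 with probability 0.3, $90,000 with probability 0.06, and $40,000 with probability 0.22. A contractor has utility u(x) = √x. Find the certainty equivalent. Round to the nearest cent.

$63,907.84

E[u] = 0.18·√22500 + 0.24·√102400 + 0.3·√84100 + 0.06·√90000 + 0.22·√40000 = 0.18·150 + 0.24·320 + 0.3·290 + 0.06·300 + 0.22·200 = 252.8
CE = (252.8)² = 63907.84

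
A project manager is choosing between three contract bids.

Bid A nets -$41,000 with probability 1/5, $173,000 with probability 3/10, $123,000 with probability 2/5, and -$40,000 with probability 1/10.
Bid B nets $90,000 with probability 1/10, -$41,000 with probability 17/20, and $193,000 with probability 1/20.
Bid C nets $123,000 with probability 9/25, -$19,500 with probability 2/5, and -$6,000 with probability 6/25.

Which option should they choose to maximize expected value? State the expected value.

Bid A = 1/5 × (-41000) + 3/10 × 173000 + 2/5 × 123000 + 1/10 × (-40000) = -8200 + 51900 + 49200 − 4000 = 88900
Bid B = 1/10 × 90000 + 17/20 × (-41000) + 1/20 × 193000 = 9000 − 34850 + 9650 = -16200
Bid C = 9/25 × 123000 + 2/5 × (-19500) + 6/25 × (-6000) = 44280 − 7800 − 1440 = 35040

Bid A ($88,900)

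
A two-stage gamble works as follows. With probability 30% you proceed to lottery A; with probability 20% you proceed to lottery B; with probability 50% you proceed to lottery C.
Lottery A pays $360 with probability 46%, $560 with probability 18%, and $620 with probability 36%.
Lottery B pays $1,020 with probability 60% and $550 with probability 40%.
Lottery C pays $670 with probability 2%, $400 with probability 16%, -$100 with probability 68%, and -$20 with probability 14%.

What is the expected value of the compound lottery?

$316.58

EV(A) = 0.46 × 360 + 0.18 × 560 + 0.36 × 620 = 165.6 + 100.8 + 223.2 = 489.6
EV(B) = 0.6 × 1020 + 0.4 × 550 = 612 + 220 = 832
EV(C) = 0.02 × 670 + 0.16 × 400 + 0.68 × (-100) + 0.14 × (-20) = 13.4 + 64 − 68 − 2.8 = 6.6
Overall = 0.3 × 489.6 + 0.2 × 832 + 0.5 × 6.6 = 146.88 + 166.4 + 3.3 = 316.58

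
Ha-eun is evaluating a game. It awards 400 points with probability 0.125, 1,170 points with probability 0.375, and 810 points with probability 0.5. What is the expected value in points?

EV = 0.125 × 400 + 0.375 × 1170 + 0.5 × 810 = 50 + 438.75 + 405 = 893.75

893.75 points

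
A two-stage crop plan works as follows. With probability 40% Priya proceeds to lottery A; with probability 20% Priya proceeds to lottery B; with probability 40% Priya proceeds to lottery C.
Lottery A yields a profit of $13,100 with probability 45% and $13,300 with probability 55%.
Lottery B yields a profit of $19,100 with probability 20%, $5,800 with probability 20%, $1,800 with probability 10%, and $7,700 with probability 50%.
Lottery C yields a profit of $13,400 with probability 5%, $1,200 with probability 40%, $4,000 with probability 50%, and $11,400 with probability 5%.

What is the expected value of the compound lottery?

$8,574

EV(A) = 0.45 × 13100 + 0.55 × 13300 = 5895 + 7315 = 13210
EV(B) = 0.2 × 19100 + 0.2 × 5800 + 0.1 × 1800 + 0.5 × 7700 = 3820 + 1160 + 180 + 3850 = 9010
EV(C) = 0.05 × 13400 + 0.4 × 1200 + 0.5 × 4000 + 0.05 × 11400 = 670 + 480 + 2000 + 570 = 3720
Overall = 0.4 × 13210 + 0.2 × 9010 + 0.4 × 3720 = 5284 + 1802 + 1488 = 8574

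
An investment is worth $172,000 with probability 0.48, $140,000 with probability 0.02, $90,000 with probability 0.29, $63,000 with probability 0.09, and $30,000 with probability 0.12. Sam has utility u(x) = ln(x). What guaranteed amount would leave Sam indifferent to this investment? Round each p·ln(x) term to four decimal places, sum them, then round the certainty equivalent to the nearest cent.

E[u] = 0.48·ln(172000) + 0.02·ln(140000) + 0.29·ln(90000) + 0.09·ln(63000) + 0.12·ln(30000) = 5.7865 + 0.2370 + 3.3082 + 0.9946 + 1.2371 = 11.5634
CE = e^11.5634 ≈ 105177.01

$105,177.01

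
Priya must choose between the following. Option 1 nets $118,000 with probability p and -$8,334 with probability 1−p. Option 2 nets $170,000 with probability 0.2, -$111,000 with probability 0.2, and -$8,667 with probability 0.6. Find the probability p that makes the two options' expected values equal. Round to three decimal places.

p = 0.118

EV(Option 2) = 0.2 × 170000 + 0.2 × (-111000) + 0.6 × (-8667) = 34000 − 22200 − 5200.2 = 6599.8
p·118000 + (1−p)·(-8334) = 6599.8
126334p − 8334 = 6599.8
p = (6599.8 + 8334) / 126334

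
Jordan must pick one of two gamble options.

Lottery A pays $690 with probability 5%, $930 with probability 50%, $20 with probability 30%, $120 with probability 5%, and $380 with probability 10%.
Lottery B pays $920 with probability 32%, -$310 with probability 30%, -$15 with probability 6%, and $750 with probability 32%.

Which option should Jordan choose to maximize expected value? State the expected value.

Lottery A = 0.05 × 690 + 0.5 × 930 + 0.3 × 20 + 0.05 × 120 + 0.1 × 380 = 34.5 + 465 + 6 + 6 + 38 = 549.5
Lottery B = 0.32 × 920 + 0.3 × (-310) + 0.06 × (-15) + 0.32 × 750 = 294.4 − 93 − 0.9 + 240 = 440.5

Lottery A ($549.50)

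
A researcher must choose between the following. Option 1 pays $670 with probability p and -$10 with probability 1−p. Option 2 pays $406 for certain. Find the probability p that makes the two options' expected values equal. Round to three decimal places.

p·670 + (1−p)·(-10) = 406
680p − 10 = 406
p = (406 + 10) / 680

p = 0.612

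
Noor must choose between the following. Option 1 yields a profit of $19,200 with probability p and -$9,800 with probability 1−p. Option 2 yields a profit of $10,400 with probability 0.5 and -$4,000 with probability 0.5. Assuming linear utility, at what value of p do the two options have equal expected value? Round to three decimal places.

p = 0.448

EV(Option 2) = 0.5 × 10400 + 0.5 × (-4000) = 5200 − 2000 = 3200
p·19200 + (1−p)·(-9800) = 3200
29000p − 9800 = 3200
p = (3200 + 9800) / 29000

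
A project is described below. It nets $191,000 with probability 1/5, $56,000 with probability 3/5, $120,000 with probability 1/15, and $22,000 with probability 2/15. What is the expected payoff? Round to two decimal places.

$82,733.33

EV = 1/5 × 191000 + 3/5 × 56000 + 1/15 × 120000 + 2/15 × 22000 = 38200 + 33600 + 8000 + 2933.3333 = 82733.3333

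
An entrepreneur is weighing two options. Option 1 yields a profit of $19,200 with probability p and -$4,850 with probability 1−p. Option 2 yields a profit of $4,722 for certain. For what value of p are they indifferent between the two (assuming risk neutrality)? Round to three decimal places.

p = 0.398

p·19200 + (1−p)·(-4850) = 4722
24050p − 4850 = 4722
p = (4722 + 4850) / 24050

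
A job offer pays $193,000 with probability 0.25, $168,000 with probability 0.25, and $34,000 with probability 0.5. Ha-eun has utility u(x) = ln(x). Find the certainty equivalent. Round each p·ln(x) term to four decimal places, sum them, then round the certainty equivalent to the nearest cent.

$78,244.98

E[u] = 0.25·ln(193000) + 0.25·ln(168000) + 0.5·ln(34000) = 3.0426 + 3.0079 + 5.2171 = 11.2676
CE = e^11.2676 ≈ 78244.98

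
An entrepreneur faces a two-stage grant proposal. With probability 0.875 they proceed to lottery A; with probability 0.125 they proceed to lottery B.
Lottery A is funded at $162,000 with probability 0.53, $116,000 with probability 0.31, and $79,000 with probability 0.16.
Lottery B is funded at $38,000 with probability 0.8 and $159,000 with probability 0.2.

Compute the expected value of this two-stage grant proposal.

$125,427.50

EV(A) = 0.53 × 162000 + 0.31 × 116000 + 0.16 × 79000 = 85860 + 35960 + 12640 = 134460
EV(B) = 0.8 × 38000 + 0.2 × 159000 = 30400 + 31800 = 62200
Overall = 0.875 × 134460 + 0.125 × 62200 = 117652.5 + 7775 = 125427.5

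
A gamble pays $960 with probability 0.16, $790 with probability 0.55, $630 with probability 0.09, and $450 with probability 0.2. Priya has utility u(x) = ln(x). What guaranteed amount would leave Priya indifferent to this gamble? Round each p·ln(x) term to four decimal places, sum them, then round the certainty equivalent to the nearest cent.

E[u] = 0.16·ln(960) + 0.55·ln(790) + 0.09·ln(630) + 0.2·ln(450) = 1.0987 + 3.6696 + 0.5801 + 1.2218 = 6.5702
CE = e^6.5702 ≈ 713.51

$713.51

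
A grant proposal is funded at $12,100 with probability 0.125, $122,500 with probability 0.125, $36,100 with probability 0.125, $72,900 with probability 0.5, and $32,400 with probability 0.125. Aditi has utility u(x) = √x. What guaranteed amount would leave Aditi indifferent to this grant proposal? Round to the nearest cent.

$57,001.56

E[u] = 0.125·√12100 + 0.125·√122500 + 0.125·√36100 + 0.5·√72900 + 0.125·√32400 = 0.125·110 + 0.125·350 + 0.125·190 + 0.5·270 + 0.125·180 = 238.75
CE = (238.75)² = 57001.5625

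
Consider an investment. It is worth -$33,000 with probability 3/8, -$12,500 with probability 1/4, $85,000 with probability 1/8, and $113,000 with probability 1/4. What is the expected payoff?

EV = 3/8 × (-33000) + 1/4 × (-12500) + 1/8 × 85000 + 1/4 × 113000 = -12375 − 3125 + 10625 + 28250 = 23375

$23,375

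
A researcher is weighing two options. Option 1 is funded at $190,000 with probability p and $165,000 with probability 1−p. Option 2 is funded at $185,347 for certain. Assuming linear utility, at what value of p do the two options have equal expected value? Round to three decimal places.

p = 0.814

p·190000 + (1−p)·165000 = 185347
25000p + 165000 = 185347
p = (185347 − 165000) / 25000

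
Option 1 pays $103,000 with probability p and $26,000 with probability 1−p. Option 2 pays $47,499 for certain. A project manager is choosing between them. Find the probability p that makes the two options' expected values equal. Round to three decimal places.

p = 0.279

p·103000 + (1−p)·26000 = 47499
77000p + 26000 = 47499
p = (47499 − 26000) / 77000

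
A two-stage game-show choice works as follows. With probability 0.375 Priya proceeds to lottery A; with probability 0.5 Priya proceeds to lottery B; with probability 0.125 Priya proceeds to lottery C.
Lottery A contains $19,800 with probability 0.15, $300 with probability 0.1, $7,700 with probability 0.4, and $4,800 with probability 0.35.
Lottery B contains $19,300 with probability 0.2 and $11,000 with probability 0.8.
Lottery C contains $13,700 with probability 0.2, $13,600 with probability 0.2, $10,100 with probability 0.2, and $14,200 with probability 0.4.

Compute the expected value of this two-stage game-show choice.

$10,885

EV(A) = 0.15 × 19800 + 0.1 × 300 + 0.4 × 7700 + 0.35 × 4800 = 2970 + 30 + 3080 + 1680 = 7760
EV(B) = 0.2 × 19300 + 0.8 × 11000 = 3860 + 8800 = 12660
EV(C) = 0.2 × 13700 + 0.2 × 13600 + 0.2 × 10100 + 0.4 × 14200 = 2740 + 2720 + 2020 + 5680 = 13160
Overall = 0.375 × 7760 + 0.5 × 12660 + 0.125 × 13160 = 2910 + 6330 + 1645 = 10885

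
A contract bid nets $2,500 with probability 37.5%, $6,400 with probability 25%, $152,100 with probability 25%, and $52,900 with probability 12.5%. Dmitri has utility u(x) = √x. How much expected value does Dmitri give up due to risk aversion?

E[u] = 0.375·√2500 + 0.25·√6400 + 0.25·√152100 + 0.125·√52900 = 0.375·50 + 0.25·80 + 0.25·390 + 0.125·230 = 165
CE = (165)² = 27225
Risk premium = EV − CE = 47175 − 27225 = 19950

$19,950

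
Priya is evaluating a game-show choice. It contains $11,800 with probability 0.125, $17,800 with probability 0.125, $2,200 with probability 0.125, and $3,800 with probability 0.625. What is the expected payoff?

$6,350

EV = 0.125 × 11800 + 0.125 × 17800 + 0.125 × 2200 + 0.625 × 3800 = 1475 + 2225 + 275 + 2375 = 6350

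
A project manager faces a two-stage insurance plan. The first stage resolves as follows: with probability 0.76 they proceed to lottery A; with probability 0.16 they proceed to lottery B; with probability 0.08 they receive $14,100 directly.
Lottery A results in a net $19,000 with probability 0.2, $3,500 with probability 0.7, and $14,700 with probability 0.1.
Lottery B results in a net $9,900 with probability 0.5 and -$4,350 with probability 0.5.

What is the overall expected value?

EV(A) = 0.2 × 19000 + 0.7 × 3500 + 0.1 × 14700 = 3800 + 2450 + 1470 = 7720
EV(B) = 0.5 × 9900 + 0.5 × (-4350) = 4950 − 2175 = 2775
Branch C: 14100 (certain)
Overall = 0.76 × 7720 + 0.16 × 2775 + 0.08 × 14100 = 5867.2 + 444 + 1128 = 7439.2

$7,439.20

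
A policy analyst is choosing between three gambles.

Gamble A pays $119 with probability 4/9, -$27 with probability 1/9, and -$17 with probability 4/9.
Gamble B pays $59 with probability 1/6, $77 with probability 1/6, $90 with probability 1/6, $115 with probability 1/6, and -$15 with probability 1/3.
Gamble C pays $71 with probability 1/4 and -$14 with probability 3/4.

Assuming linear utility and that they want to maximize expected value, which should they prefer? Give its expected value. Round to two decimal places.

Gamble B ($51.83)

Gamble A = 4/9 × 119 + 1/9 × (-27) + 4/9 × (-17) = 52.8889 − 3 − 7.5556 = 42.3333
Gamble B = 1/6 × 59 + 1/6 × 77 + 1/6 × 90 + 1/6 × 115 + 1/3 × (-15) = 9.8333 + 12.8333 + 15 + 19.1667 − 5 = 51.8333
Gamble C = 1/4 × 71 + 3/4 × (-14) = 17.75 − 10.5 = 7.25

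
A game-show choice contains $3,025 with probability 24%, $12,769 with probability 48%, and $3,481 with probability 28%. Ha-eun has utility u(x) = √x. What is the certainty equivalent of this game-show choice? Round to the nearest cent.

E[u] = 0.24·√3025 + 0.48·√12769 + 0.28·√3481 = 0.24·55 + 0.48·113 + 0.28·59 = 83.96
CE = (83.96)² = 7049.2816

$7,049.28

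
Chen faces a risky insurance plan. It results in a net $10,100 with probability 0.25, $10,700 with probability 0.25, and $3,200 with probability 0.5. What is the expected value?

$6,800

EV = 0.25 × 10100 + 0.25 × 10700 + 0.5 × 3200 = 2525 + 2675 + 1600 = 6800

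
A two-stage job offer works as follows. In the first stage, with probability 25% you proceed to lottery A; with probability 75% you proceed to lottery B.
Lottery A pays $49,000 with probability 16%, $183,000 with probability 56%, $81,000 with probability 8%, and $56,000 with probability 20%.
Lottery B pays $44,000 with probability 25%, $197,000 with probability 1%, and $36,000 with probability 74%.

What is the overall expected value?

EV(A) = 0.16 × 49000 + 0.56 × 183000 + 0.08 × 81000 + 0.2 × 56000 = 7840 + 102480 + 6480 + 11200 = 128000
EV(B) = 0.25 × 44000 + 0.01 × 197000 + 0.74 × 36000 = 11000 + 1970 + 26640 = 39610
Overall = 0.25 × 128000 + 0.75 × 39610 = 32000 + 29707.5 = 61707.5

$61,707.50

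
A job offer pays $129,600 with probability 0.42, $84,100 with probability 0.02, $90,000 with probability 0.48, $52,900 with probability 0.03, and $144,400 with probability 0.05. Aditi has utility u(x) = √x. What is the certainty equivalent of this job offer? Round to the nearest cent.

E[u] = 0.42·√129600 + 0.02·√84100 + 0.48·√90000 + 0.03·√52900 + 0.05·√144400 = 0.42·360 + 0.02·290 + 0.48·300 + 0.03·230 + 0.05·380 = 326.9
CE = (326.9)² = 106863.61

$106,863.61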